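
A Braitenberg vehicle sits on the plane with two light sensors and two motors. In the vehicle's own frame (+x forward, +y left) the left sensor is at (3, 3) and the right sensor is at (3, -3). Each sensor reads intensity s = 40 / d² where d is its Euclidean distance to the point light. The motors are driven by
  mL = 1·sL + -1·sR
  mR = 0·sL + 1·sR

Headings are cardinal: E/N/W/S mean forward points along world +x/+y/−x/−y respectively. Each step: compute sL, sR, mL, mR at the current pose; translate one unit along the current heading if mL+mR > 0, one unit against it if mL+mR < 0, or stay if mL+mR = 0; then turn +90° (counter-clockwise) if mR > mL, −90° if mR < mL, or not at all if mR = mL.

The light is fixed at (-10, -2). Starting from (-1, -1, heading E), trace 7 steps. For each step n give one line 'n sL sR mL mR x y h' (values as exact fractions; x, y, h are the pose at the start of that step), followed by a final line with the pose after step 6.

0 1/4 10/37 -3/148 10/37 -1 -1 E
1 8/13 8/37 192/481 8/37 0 -1 N
2 20/97 4/17 -48/1649 4/17 0 0 E
3 40/89 40/221 5280/19669 40/221 1 0 N
4 5/29 10/49 -45/1421 10/49 1 1 E
5 40/117 40/261 640/3393 40/261 2 1 N
6 20/137 20/113 -480/15481 20/113 2 2 E
final 3 2 N

n=0: pose=(-1,-1,E); sL=1/4, sR=10/37; mL=-3/148, mR=10/37; mL+mR=1/4 → advance +1; mR−mL=43/148 → turn +1·90°
n=1: pose=(0,-1,N); sL=8/13, sR=8/37; mL=192/481, mR=8/37; mL+mR=8/13 → advance +1; mR−mL=-88/481 → turn -1·90°
n=2: pose=(0,0,E); sL=20/97, sR=4/17; mL=-48/1649, mR=4/17; mL+mR=20/97 → advance +1; mR−mL=436/1649 → turn +1·90°
n=3: pose=(1,0,N); sL=40/89, sR=40/221; mL=5280/19669, mR=40/221; mL+mR=40/89 → advance +1; mR−mL=-1720/19669 → turn -1·90°
n=4: pose=(1,1,E); sL=5/29, sR=10/49; mL=-45/1421, mR=10/49; mL+mR=5/29 → advance +1; mR−mL=335/1421 → turn +1·90°
n=5: pose=(2,1,N); sL=40/117, sR=40/261; mL=640/3393, mR=40/261; mL+mR=40/117 → advance +1; mR−mL=-40/1131 → turn -1·90°
n=6: pose=(2,2,E); sL=20/137, sR=20/113; mL=-480/15481, mR=20/113; mL+mR=20/137 → advance +1; mR−mL=3220/15481 → turn +1·90°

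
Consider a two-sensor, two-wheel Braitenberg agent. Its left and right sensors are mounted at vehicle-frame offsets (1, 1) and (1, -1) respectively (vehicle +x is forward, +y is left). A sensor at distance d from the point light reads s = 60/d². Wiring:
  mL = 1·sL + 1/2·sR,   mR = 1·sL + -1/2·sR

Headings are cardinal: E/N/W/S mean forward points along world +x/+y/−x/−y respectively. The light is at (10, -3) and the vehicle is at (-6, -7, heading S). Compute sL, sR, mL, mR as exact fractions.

left sensor world pos  = (-5, -8); dL² = 250
right sensor world pos = (-7, -8); dR² = 314
sL = 60/250 = 6/25
sR = 60/314 = 30/157
mL = 1·sL + 1/2·sR = 1317/3925
mR = 1·sL + -1/2·sR = 567/3925

6/25 30/157 1317/3925 567/3925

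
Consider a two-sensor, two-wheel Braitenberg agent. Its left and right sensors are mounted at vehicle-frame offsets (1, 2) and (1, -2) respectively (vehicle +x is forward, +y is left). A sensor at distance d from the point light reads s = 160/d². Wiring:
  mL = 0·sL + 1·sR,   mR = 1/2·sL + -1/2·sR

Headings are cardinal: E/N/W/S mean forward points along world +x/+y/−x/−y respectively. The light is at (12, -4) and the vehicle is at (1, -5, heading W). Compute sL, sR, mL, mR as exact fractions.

left sensor world pos  = (0, -7); dL² = 153
right sensor world pos = (0, -3); dR² = 145
sL = 160/153 = 160/153
sR = 160/145 = 32/29
mL = 0·sL + 1·sR = 32/29
mR = 1/2·sL + -1/2·sR = -128/4437

160/153 32/29 32/29 -128/4437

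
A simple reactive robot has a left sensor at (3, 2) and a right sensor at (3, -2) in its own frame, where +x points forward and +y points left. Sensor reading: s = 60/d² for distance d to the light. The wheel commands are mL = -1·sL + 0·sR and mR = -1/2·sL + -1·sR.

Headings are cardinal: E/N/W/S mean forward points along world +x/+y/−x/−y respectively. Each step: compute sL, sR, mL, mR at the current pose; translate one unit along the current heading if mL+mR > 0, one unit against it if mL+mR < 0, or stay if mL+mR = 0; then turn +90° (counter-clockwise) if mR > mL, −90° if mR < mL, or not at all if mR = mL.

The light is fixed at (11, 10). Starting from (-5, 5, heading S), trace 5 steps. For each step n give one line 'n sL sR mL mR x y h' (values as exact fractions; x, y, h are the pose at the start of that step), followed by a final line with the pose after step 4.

0 3/13 15/97 -3/13 -681/2522 -5 5 S
1 60/397 12/73 -60/397 -6954/28981 -5 6 W
2 6/29 6/17 -6/29 -225/493 -4 6 N
3 20/51 60/193 -20/51 -4990/9843 -4 5 E
4 3/13 15/97 -3/13 -681/2522 -5 5 S
final -5 6 W

n=0: pose=(-5,5,S); sL=3/13, sR=15/97; mL=-3/13, mR=-681/2522; mL+mR=-1263/2522 → advance -1; mR−mL=-99/2522 → turn -1·90°
n=1: pose=(-5,6,W); sL=60/397, sR=12/73; mL=-60/397, mR=-6954/28981; mL+mR=-11334/28981 → advance -1; mR−mL=-2574/28981 → turn -1·90°
n=2: pose=(-4,6,N); sL=6/29, sR=6/17; mL=-6/29, mR=-225/493; mL+mR=-327/493 → advance -1; mR−mL=-123/493 → turn -1·90°
n=3: pose=(-4,5,E); sL=20/51, sR=60/193; mL=-20/51, mR=-4990/9843; mL+mR=-2950/3281 → advance -1; mR−mL=-1130/9843 → turn -1·90°
n=4: pose=(-5,5,S); sL=3/13, sR=15/97; mL=-3/13, mR=-681/2522; mL+mR=-1263/2522 → advance -1; mR−mL=-99/2522 → turn -1·90°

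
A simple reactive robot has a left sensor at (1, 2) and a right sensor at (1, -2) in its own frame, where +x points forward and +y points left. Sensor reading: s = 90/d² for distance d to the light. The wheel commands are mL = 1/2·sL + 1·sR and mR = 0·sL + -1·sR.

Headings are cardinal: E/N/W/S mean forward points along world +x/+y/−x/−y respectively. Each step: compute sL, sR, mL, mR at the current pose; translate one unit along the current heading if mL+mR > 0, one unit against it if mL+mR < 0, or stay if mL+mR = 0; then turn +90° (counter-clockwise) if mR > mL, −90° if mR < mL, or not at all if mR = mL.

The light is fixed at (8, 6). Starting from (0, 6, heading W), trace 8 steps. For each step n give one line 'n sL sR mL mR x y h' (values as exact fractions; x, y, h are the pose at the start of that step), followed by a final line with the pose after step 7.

n=0: pose=(0,6,W); sL=18/17, sR=18/17; mL=27/17, mR=-18/17; mL+mR=9/17 → advance +1; mR−mL=-45/17 → turn -1·90°
n=1: pose=(-1,6,N); sL=45/61, sR=9/5; mL=1323/610, mR=-9/5; mL+mR=45/122 → advance +1; mR−mL=-2421/610 → turn -1·90°
n=2: pose=(-1,7,E); sL=90/73, sR=18/13; mL=1899/949, mR=-18/13; mL+mR=45/73 → advance +1; mR−mL=-3213/949 → turn -1·90°
n=3: pose=(0,7,S); sL=5/2, sR=9/10; mL=43/20, mR=-9/10; mL+mR=5/4 → advance +1; mR−mL=-61/20 → turn -1·90°
n=4: pose=(0,6,W); sL=18/17, sR=18/17; mL=27/17, mR=-18/17; mL+mR=9/17 → advance +1; mR−mL=-45/17 → turn -1·90°
n=5: pose=(-1,6,N); sL=45/61, sR=9/5; mL=1323/610, mR=-9/5; mL+mR=45/122 → advance +1; mR−mL=-2421/610 → turn -1·90°
n=6: pose=(-1,7,E); sL=90/73, sR=18/13; mL=1899/949, mR=-18/13; mL+mR=45/73 → advance +1; mR−mL=-3213/949 → turn -1·90°
n=7: pose=(0,7,S); sL=5/2, sR=9/10; mL=43/20, mR=-9/10; mL+mR=5/4 → advance +1; mR−mL=-61/20 → turn -1·90°

0 18/17 18/17 27/17 -18/17 0 6 W
1 45/61 9/5 1323/610 -9/5 -1 6 N
2 90/73 18/13 1899/949 -18/13 -1 7 E
3 5/2 9/10 43/20 -9/10 0 7 S
4 18/17 18/17 27/17 -18/17 0 6 W
5 45/61 9/5 1323/610 -9/5 -1 6 N
6 90/73 18/13 1899/949 -18/13 -1 7 E
7 5/2 9/10 43/20 -9/10 0 7 S
final 0 6 W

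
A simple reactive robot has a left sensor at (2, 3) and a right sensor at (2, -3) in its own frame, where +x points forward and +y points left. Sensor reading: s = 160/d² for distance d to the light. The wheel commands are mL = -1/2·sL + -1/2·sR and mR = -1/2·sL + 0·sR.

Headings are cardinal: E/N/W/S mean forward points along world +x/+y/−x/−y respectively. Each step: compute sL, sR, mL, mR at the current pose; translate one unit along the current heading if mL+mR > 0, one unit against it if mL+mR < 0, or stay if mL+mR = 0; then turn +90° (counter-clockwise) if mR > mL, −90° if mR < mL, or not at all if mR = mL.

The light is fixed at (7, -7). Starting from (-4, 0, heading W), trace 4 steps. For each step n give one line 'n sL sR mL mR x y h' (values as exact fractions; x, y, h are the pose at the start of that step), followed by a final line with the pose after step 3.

n=0: pose=(-4,0,W); sL=32/37, sR=160/269; mL=-7264/9953, mR=-16/37; mL+mR=-11568/9953 → advance -1; mR−mL=80/269 → turn +1·90°
n=1: pose=(-3,0,S); sL=80/37, sR=80/97; mL=-5360/3589, mR=-40/37; mL+mR=-9240/3589 → advance -1; mR−mL=40/97 → turn +1·90°
n=2: pose=(-3,1,E); sL=32/37, sR=160/89; mL=-4384/3293, mR=-16/37; mL+mR=-5808/3293 → advance -1; mR−mL=80/89 → turn +1·90°
n=3: pose=(-4,1,N); sL=20/37, sR=40/41; mL=-1150/1517, mR=-10/37; mL+mR=-1560/1517 → advance -1; mR−mL=20/41 → turn +1·90°

0 32/37 160/269 -7264/9953 -16/37 -4 0 W
1 80/37 80/97 -5360/3589 -40/37 -3 0 S
2 32/37 160/89 -4384/3293 -16/37 -3 1 E
3 20/37 40/41 -1150/1517 -10/37 -4 1 N
final -4 0 W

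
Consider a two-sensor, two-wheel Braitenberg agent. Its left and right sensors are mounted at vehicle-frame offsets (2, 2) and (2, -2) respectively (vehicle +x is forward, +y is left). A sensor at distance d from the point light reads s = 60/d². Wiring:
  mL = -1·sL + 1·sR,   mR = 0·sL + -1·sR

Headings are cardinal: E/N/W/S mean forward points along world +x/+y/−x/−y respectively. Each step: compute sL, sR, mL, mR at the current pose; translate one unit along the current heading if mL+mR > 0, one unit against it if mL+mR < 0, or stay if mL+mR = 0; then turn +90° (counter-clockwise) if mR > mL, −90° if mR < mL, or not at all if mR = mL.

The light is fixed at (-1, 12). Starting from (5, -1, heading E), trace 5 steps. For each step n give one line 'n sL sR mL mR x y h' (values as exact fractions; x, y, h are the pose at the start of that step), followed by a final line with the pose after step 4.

0 12/37 60/289 -1248/10693 -60/289 5 -1 E
1 30/137 10/39 200/5343 -10/39 4 -1 S
2 12/41 60/109 1152/4469 -60/109 4 0 W
3 15/29 15/41 -180/1189 -15/41 5 0 N
4 12/37 60/289 -1248/10693 -60/289 5 -1 E
final 4 -1 S

n=0: pose=(5,-1,E); sL=12/37, sR=60/289; mL=-1248/10693, mR=-60/289; mL+mR=-12/37 → advance -1; mR−mL=-972/10693 → turn -1·90°
n=1: pose=(4,-1,S); sL=30/137, sR=10/39; mL=200/5343, mR=-10/39; mL+mR=-30/137 → advance -1; mR−mL=-1570/5343 → turn -1·90°
n=2: pose=(4,0,W); sL=12/41, sR=60/109; mL=1152/4469, mR=-60/109; mL+mR=-12/41 → advance -1; mR−mL=-3612/4469 → turn -1·90°
n=3: pose=(5,0,N); sL=15/29, sR=15/41; mL=-180/1189, mR=-15/41; mL+mR=-15/29 → advance -1; mR−mL=-255/1189 → turn -1·90°
n=4: pose=(5,-1,E); sL=12/37, sR=60/289; mL=-1248/10693, mR=-60/289; mL+mR=-12/37 → advance -1; mR−mL=-972/10693 → turn -1·90°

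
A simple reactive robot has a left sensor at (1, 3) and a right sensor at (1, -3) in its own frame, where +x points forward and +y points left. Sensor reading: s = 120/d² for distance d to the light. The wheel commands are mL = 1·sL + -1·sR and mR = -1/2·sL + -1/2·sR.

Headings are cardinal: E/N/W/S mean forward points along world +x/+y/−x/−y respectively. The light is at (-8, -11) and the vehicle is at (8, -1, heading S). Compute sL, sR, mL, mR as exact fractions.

60/221 12/25 -1152/5525 -2076/5525

left sensor world pos  = (11, -2); dL² = 442
right sensor world pos = (5, -2); dR² = 250
sL = 120/442 = 60/221
sR = 120/250 = 12/25
mL = 1·sL + -1·sR = -1152/5525
mR = -1/2·sL + -1/2·sR = -2076/5525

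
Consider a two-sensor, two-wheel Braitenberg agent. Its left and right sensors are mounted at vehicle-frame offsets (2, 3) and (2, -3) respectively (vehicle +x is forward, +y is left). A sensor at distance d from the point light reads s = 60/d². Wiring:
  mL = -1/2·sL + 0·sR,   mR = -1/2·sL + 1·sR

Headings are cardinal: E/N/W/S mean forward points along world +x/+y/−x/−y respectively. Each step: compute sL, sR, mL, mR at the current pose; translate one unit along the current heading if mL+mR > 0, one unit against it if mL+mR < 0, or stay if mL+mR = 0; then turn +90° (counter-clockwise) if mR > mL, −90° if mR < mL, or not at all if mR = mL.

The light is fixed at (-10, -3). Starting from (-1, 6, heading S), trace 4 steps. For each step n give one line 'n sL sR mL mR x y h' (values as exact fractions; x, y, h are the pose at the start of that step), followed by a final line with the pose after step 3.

n=0: pose=(-1,6,S); sL=60/193, sR=12/17; mL=-30/193, mR=1806/3281; mL+mR=1296/3281 → advance +1; mR−mL=12/17 → turn +1·90°
n=1: pose=(-1,5,E); sL=30/121, sR=30/73; mL=-15/121, mR=2535/8833; mL+mR=1440/8833 → advance +1; mR−mL=30/73 → turn +1·90°
n=2: pose=(0,5,N); sL=60/149, sR=60/269; mL=-30/149, mR=870/40081; mL+mR=-7200/40081 → advance -1; mR−mL=60/269 → turn +1·90°
n=3: pose=(0,4,W); sL=3/4, sR=15/41; mL=-3/8, mR=-3/328; mL+mR=-63/164 → advance -1; mR−mL=15/41 → turn +1·90°

0 60/193 12/17 -30/193 1806/3281 -1 6 S
1 30/121 30/73 -15/121 2535/8833 -1 5 E
2 60/149 60/269 -30/149 870/40081 0 5 N
3 3/4 15/41 -3/8 -3/328 0 4 W
final 1 4 S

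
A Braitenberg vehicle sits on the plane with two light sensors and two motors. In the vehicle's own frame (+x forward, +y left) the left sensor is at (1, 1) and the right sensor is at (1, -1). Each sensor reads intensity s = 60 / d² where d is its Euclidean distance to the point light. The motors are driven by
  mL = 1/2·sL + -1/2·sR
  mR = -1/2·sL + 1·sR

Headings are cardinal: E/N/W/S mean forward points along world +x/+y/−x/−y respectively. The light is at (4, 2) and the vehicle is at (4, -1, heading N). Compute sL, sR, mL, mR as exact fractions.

left sensor world pos  = (3, 0); dL² = 5
right sensor world pos = (5, 0); dR² = 5
sL = 60/5 = 12
sR = 60/5 = 12
mL = 1/2·sL + -1/2·sR = 0
mR = -1/2·sL + 1·sR = 6

12 12 0 6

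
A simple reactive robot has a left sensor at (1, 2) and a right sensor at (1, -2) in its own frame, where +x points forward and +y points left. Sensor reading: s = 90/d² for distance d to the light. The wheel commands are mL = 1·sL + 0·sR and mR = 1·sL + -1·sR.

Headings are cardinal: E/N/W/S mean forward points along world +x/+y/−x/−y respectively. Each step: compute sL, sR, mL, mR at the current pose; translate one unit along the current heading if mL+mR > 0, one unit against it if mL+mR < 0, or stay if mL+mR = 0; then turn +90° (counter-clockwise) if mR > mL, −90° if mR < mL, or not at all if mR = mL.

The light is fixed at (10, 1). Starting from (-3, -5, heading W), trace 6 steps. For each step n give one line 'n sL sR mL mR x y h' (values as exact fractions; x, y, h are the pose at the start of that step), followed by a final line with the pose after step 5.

n=0: pose=(-3,-5,W); sL=9/26, sR=45/106; mL=9/26, mR=-54/689; mL+mR=369/1378 → advance +1; mR−mL=-45/106 → turn -1·90°
n=1: pose=(-4,-5,N); sL=90/281, sR=90/169; mL=90/281, mR=-10080/47489; mL+mR=5130/47489 → advance +1; mR−mL=-90/169 → turn -1·90°
n=2: pose=(-4,-4,E); sL=45/89, sR=45/109; mL=45/89, mR=900/9701; mL+mR=5805/9701 → advance +1; mR−mL=-45/109 → turn -1·90°
n=3: pose=(-3,-4,S); sL=90/157, sR=10/29; mL=90/157, mR=1040/4553; mL+mR=3650/4553 → advance +1; mR−mL=-10/29 → turn -1·90°
n=4: pose=(-3,-5,W); sL=9/26, sR=45/106; mL=9/26, mR=-54/689; mL+mR=369/1378 → advance +1; mR−mL=-45/106 → turn -1·90°
n=5: pose=(-4,-5,N); sL=90/281, sR=90/169; mL=90/281, mR=-10080/47489; mL+mR=5130/47489 → advance +1; mR−mL=-90/169 → turn -1·90°

0 9/26 45/106 9/26 -54/689 -3 -5 W
1 90/281 90/169 90/281 -10080/47489 -4 -5 N
2 45/89 45/109 45/89 900/9701 -4 -4 E
3 90/157 10/29 90/157 1040/4553 -3 -4 S
4 9/26 45/106 9/26 -54/689 -3 -5 W
5 90/281 90/169 90/281 -10080/47489 -4 -5 N
final -4 -4 E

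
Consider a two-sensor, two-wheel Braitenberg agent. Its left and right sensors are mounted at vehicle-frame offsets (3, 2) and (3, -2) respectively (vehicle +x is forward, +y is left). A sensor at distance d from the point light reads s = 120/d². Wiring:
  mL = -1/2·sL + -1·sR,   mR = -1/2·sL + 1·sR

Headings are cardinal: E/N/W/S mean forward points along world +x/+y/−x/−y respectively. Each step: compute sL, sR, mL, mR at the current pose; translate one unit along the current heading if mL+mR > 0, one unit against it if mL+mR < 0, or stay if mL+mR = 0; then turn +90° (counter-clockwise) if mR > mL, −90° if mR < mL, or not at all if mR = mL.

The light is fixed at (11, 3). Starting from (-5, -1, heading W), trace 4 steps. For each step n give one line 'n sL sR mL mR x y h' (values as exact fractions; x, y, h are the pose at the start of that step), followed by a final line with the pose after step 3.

0 120/397 24/73 -13908/28981 5148/28981 -5 -1 W
1 60/109 60/169 -11610/18421 1470/18421 -4 -1 S
2 24/29 120/169 -5508/4901 1452/4901 -4 0 E
3 10/27 30/49 -1055/1323 565/1323 -5 0 N
final -5 -1 W

n=0: pose=(-5,-1,W); sL=120/397, sR=24/73; mL=-13908/28981, mR=5148/28981; mL+mR=-120/397 → advance -1; mR−mL=48/73 → turn +1·90°
n=1: pose=(-4,-1,S); sL=60/109, sR=60/169; mL=-11610/18421, mR=1470/18421; mL+mR=-60/109 → advance -1; mR−mL=120/169 → turn +1·90°
n=2: pose=(-4,0,E); sL=24/29, sR=120/169; mL=-5508/4901, mR=1452/4901; mL+mR=-24/29 → advance -1; mR−mL=240/169 → turn +1·90°
n=3: pose=(-5,0,N); sL=10/27, sR=30/49; mL=-1055/1323, mR=565/1323; mL+mR=-10/27 → advance -1; mR−mL=60/49 → turn +1·90°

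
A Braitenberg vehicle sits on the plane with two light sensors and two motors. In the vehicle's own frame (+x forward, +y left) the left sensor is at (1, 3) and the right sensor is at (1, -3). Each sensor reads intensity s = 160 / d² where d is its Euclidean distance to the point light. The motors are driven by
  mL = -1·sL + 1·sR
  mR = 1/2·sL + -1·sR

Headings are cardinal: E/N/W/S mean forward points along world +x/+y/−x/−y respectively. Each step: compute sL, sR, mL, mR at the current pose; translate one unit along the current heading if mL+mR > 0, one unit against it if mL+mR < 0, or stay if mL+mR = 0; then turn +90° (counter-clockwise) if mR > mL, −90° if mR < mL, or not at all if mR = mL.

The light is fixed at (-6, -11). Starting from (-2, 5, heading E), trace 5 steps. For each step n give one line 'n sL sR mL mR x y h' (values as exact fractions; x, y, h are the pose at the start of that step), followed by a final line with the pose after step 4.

0 80/193 80/97 7680/18721 -11560/18721 -2 5 E
1 160/261 32/45 128/1305 -176/435 -3 5 S
2 4/5 40/101 -204/505 2/505 -3 6 W
3 32/61 160/257 1536/15677 -5648/15677 -2 6 S
4 80/117 16/45 -64/195 -8/585 -2 7 W
final -1 7 S

n=0: pose=(-2,5,E); sL=80/193, sR=80/97; mL=7680/18721, mR=-11560/18721; mL+mR=-40/193 → advance -1; mR−mL=-19240/18721 → turn -1·90°
n=1: pose=(-3,5,S); sL=160/261, sR=32/45; mL=128/1305, mR=-176/435; mL+mR=-80/261 → advance -1; mR−mL=-656/1305 → turn -1·90°
n=2: pose=(-3,6,W); sL=4/5, sR=40/101; mL=-204/505, mR=2/505; mL+mR=-2/5 → advance -1; mR−mL=206/505 → turn +1·90°
n=3: pose=(-2,6,S); sL=32/61, sR=160/257; mL=1536/15677, mR=-5648/15677; mL+mR=-16/61 → advance -1; mR−mL=-7184/15677 → turn -1·90°
n=4: pose=(-2,7,W); sL=80/117, sR=16/45; mL=-64/195, mR=-8/585; mL+mR=-40/117 → advance -1; mR−mL=184/585 → turn +1·90°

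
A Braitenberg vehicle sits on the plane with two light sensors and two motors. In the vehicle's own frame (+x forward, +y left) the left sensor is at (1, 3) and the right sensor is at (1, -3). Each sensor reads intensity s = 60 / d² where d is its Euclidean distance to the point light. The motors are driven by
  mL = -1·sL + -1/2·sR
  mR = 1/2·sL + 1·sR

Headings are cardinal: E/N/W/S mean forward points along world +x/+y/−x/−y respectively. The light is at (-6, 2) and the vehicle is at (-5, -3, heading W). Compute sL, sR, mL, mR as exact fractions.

15/16 15 -135/16 495/32

left sensor world pos  = (-6, -6); dL² = 64
right sensor world pos = (-6, 0); dR² = 4
sL = 60/64 = 15/16
sR = 60/4 = 15
mL = -1·sL + -1/2·sR = -135/16
mR = 1/2·sL + 1·sR = 495/32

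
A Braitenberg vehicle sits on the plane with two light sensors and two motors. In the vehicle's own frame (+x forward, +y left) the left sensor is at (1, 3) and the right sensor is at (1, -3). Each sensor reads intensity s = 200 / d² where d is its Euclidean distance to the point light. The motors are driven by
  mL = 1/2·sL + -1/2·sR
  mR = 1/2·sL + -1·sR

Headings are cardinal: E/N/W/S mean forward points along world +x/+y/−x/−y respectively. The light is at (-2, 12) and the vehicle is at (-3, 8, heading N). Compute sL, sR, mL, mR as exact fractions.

left sensor world pos  = (-6, 9); dL² = 25
right sensor world pos = (0, 9); dR² = 13
sL = 200/25 = 8
sR = 200/13 = 200/13
mL = 1/2·sL + -1/2·sR = -48/13
mR = 1/2·sL + -1·sR = -148/13

8 200/13 -48/13 -148/13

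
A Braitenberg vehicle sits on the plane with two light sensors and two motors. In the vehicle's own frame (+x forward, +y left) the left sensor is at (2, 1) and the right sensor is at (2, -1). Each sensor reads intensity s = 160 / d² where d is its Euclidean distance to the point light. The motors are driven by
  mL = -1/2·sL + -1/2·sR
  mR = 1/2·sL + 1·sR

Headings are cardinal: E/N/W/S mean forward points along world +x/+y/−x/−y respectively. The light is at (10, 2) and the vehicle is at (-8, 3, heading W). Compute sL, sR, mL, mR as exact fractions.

left sensor world pos  = (-10, 2); dL² = 400
right sensor world pos = (-10, 4); dR² = 404
sL = 160/400 = 2/5
sR = 160/404 = 40/101
mL = -1/2·sL + -1/2·sR = -201/505
mR = 1/2·sL + 1·sR = 301/505

2/5 40/101 -201/505 301/505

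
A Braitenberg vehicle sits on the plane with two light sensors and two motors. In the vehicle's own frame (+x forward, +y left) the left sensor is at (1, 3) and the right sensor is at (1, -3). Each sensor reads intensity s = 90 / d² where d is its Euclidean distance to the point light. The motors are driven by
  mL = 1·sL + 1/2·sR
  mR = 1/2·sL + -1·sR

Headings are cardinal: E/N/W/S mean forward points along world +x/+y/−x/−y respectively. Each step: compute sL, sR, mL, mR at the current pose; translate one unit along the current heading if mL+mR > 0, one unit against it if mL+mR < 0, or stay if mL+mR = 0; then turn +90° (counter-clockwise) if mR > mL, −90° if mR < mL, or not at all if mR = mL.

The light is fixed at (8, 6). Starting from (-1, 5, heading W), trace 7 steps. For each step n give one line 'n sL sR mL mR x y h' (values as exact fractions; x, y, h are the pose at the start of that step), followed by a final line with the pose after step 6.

n=0: pose=(-1,5,W); sL=45/58, sR=45/52; mL=3645/3016, mR=-180/377; mL+mR=2205/3016 → advance +1; mR−mL=-5085/3016 → turn -1·90°
n=1: pose=(-2,5,N); sL=90/169, sR=90/49; mL=12015/8281, mR=-13005/8281; mL+mR=-990/8281 → advance -1; mR−mL=-25020/8281 → turn -1·90°
n=2: pose=(-2,4,E); sL=45/41, sR=45/53; mL=6615/4346, mR=-1305/4346; mL+mR=2655/2173 → advance +1; mR−mL=-3960/2173 → turn -1·90°
n=3: pose=(-1,4,S); sL=2, sR=10/17; mL=39/17, mR=7/17; mL+mR=46/17 → advance +1; mR−mL=-32/17 → turn -1·90°
n=4: pose=(-1,3,W); sL=45/68, sR=9/10; mL=189/170, mR=-387/680; mL+mR=369/680 → advance +1; mR−mL=-1143/680 → turn -1·90°
n=5: pose=(-2,3,N); sL=90/173, sR=90/53; mL=12555/9169, mR=-13185/9169; mL+mR=-630/9169 → advance -1; mR−mL=-25740/9169 → turn -1·90°
n=6: pose=(-2,2,E); sL=45/41, sR=9/13; mL=1539/1066, mR=-153/1066; mL+mR=693/533 → advance +1; mR−mL=-846/533 → turn -1·90°

0 45/58 45/52 3645/3016 -180/377 -1 5 W
1 90/169 90/49 12015/8281 -13005/8281 -2 5 N
2 45/41 45/53 6615/4346 -1305/4346 -2 4 E
3 2 10/17 39/17 7/17 -1 4 S
4 45/68 9/10 189/170 -387/680 -1 3 W
5 90/173 90/53 12555/9169 -13185/9169 -2 3 N
6 45/41 9/13 1539/1066 -153/1066 -2 2 E
final -1 2 S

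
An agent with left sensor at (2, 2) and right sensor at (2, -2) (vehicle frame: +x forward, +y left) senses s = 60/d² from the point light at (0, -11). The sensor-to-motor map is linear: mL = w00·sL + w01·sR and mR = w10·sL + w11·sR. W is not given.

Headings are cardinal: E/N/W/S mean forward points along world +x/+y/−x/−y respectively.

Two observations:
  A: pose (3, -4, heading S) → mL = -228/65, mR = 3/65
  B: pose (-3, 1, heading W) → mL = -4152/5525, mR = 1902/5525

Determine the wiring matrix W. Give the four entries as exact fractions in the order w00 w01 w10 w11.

obs A: pose=(3,-4,S) → sL=6/5, sR=30/13, mL=-228/65, mR=3/65
obs B: pose=(-3,1,W) → sL=12/25, sR=60/221, mL=-4152/5525, mR=1902/5525
sensor matrix S = [[6/5, 30/13], [12/25, 60/221]]; det S = -864/1105
solve [mL_A; mL_B] = S·[w00; w01] and [mR_A; mR_B] = S·[w10; w11]:
  w00 = -1, w01 = -1, w10 = 1, w11 = -1/2

-1 -1 1 -1/2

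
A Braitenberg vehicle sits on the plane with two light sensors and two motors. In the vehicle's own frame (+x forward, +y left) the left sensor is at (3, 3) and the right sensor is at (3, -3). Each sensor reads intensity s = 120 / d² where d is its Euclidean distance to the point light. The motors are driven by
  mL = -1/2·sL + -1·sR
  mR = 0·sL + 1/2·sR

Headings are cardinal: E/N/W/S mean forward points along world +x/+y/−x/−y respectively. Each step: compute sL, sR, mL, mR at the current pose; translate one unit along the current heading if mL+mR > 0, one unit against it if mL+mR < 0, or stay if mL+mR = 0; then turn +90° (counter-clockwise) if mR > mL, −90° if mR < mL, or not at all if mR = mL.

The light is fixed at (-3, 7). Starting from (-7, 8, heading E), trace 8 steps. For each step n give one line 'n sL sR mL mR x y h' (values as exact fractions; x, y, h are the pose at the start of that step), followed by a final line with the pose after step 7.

n=0: pose=(-7,8,E); sL=120/17, sR=24; mL=-468/17, mR=12; mL+mR=-264/17 → advance -1; mR−mL=672/17 → turn +1·90°
n=1: pose=(-8,8,N); sL=3/2, sR=6; mL=-27/4, mR=3; mL+mR=-15/4 → advance -1; mR−mL=39/4 → turn +1·90°
n=2: pose=(-8,7,W); sL=120/73, sR=120/73; mL=-180/73, mR=60/73; mL+mR=-120/73 → advance -1; mR−mL=240/73 → turn +1·90°
n=3: pose=(-7,7,S); sL=12, sR=60/29; mL=-234/29, mR=30/29; mL+mR=-204/29 → advance -1; mR−mL=264/29 → turn +1·90°
n=4: pose=(-7,8,E); sL=120/17, sR=24; mL=-468/17, mR=12; mL+mR=-264/17 → advance -1; mR−mL=672/17 → turn +1·90°
n=5: pose=(-8,8,N); sL=3/2, sR=6; mL=-27/4, mR=3; mL+mR=-15/4 → advance -1; mR−mL=39/4 → turn +1·90°
n=6: pose=(-8,7,W); sL=120/73, sR=120/73; mL=-180/73, mR=60/73; mL+mR=-120/73 → advance -1; mR−mL=240/73 → turn +1·90°
n=7: pose=(-7,7,S); sL=12, sR=60/29; mL=-234/29, mR=30/29; mL+mR=-204/29 → advance -1; mR−mL=264/29 → turn +1·90°

0 120/17 24 -468/17 12 -7 8 E
1 3/2 6 -27/4 3 -8 8 N
2 120/73 120/73 -180/73 60/73 -8 7 W
3 12 60/29 -234/29 30/29 -7 7 S
4 120/17 24 -468/17 12 -7 8 E
5 3/2 6 -27/4 3 -8 8 N
6 120/73 120/73 -180/73 60/73 -8 7 W
7 12 60/29 -234/29 30/29 -7 7 S
final -7 8 E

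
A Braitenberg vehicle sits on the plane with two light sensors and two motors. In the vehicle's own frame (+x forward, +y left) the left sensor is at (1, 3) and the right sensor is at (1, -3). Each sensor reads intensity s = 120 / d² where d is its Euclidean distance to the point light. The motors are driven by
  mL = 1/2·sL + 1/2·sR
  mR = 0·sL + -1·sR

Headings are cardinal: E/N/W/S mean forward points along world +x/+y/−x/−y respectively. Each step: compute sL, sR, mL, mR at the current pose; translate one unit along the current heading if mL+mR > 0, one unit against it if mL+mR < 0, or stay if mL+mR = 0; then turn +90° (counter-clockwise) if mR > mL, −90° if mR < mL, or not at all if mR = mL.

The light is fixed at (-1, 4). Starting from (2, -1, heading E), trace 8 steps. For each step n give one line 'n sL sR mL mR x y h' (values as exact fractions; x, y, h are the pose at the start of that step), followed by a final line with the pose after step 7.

0 6 3/2 15/4 -3/2 2 -1 E
1 24/17 120/37 1464/629 -120/37 3 -1 S
2 60/29 12 204/29 -12 3 0 W
3 120/13 120/73 5160/949 -120/73 4 0 N
4 10/3 5/3 5/2 -5/3 4 1 E
5 120/97 24/5 1464/485 -24/5 5 1 S
6 12/5 60/13 228/65 -60/13 5 2 W
7 120/17 120/101 7080/1717 -120/101 6 2 N
final 6 3 E

n=0: pose=(2,-1,E); sL=6, sR=3/2; mL=15/4, mR=-3/2; mL+mR=9/4 → advance +1; mR−mL=-21/4 → turn -1·90°
n=1: pose=(3,-1,S); sL=24/17, sR=120/37; mL=1464/629, mR=-120/37; mL+mR=-576/629 → advance -1; mR−mL=-3504/629 → turn -1·90°
n=2: pose=(3,0,W); sL=60/29, sR=12; mL=204/29, mR=-12; mL+mR=-144/29 → advance -1; mR−mL=-552/29 → turn -1·90°
n=3: pose=(4,0,N); sL=120/13, sR=120/73; mL=5160/949, mR=-120/73; mL+mR=3600/949 → advance +1; mR−mL=-6720/949 → turn -1·90°
n=4: pose=(4,1,E); sL=10/3, sR=5/3; mL=5/2, mR=-5/3; mL+mR=5/6 → advance +1; mR−mL=-25/6 → turn -1·90°
n=5: pose=(5,1,S); sL=120/97, sR=24/5; mL=1464/485, mR=-24/5; mL+mR=-864/485 → advance -1; mR−mL=-3792/485 → turn -1·90°
n=6: pose=(5,2,W); sL=12/5, sR=60/13; mL=228/65, mR=-60/13; mL+mR=-72/65 → advance -1; mR−mL=-528/65 → turn -1·90°
n=7: pose=(6,2,N); sL=120/17, sR=120/101; mL=7080/1717, mR=-120/101; mL+mR=5040/1717 → advance +1; mR−mL=-9120/1717 → turn -1·90°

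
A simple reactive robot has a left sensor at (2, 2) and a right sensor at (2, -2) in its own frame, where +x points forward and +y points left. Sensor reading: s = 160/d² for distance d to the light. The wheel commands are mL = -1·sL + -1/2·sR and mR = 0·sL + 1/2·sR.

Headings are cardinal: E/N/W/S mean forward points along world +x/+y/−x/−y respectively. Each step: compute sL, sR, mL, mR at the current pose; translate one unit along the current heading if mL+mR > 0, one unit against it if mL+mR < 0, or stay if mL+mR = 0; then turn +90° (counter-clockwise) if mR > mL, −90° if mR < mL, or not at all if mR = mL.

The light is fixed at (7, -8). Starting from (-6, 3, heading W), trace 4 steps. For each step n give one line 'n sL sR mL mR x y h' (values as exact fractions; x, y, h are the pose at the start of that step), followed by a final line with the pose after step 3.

0 80/153 80/197 -21880/30141 40/197 -6 3 W
1 160/181 160/277 -58800/50137 80/277 -5 3 S
2 20/37 4/5 -174/185 2/5 -5 4 E
3 160/421 160/317 -84400/133457 80/317 -6 4 N
final -6 3 W

n=0: pose=(-6,3,W); sL=80/153, sR=80/197; mL=-21880/30141, mR=40/197; mL+mR=-80/153 → advance -1; mR−mL=28000/30141 → turn +1·90°
n=1: pose=(-5,3,S); sL=160/181, sR=160/277; mL=-58800/50137, mR=80/277; mL+mR=-160/181 → advance -1; mR−mL=73280/50137 → turn +1·90°
n=2: pose=(-5,4,E); sL=20/37, sR=4/5; mL=-174/185, mR=2/5; mL+mR=-20/37 → advance -1; mR−mL=248/185 → turn +1·90°
n=3: pose=(-6,4,N); sL=160/421, sR=160/317; mL=-84400/133457, mR=80/317; mL+mR=-160/421 → advance -1; mR−mL=118080/133457 → turn +1·90°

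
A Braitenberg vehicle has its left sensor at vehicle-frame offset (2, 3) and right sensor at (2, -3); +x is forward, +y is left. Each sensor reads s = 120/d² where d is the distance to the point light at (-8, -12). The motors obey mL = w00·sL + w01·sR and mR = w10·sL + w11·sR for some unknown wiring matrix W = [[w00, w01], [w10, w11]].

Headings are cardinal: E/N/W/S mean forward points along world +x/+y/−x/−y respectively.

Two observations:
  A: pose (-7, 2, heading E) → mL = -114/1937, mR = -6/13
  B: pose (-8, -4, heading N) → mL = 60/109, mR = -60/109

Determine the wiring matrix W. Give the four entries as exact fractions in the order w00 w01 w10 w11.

1 -1/2 0 -1/2

obs A: pose=(-7,2,E) → sL=60/149, sR=12/13, mL=-114/1937, mR=-6/13
obs B: pose=(-8,-4,N) → sL=120/109, sR=120/109, mL=60/109, mR=-60/109
sensor matrix S = [[60/149, 12/13], [120/109, 120/109]]; det S = -120960/211133
solve [mL_A; mL_B] = S·[w00; w01] and [mR_A; mR_B] = S·[w10; w11]:
  w00 = 1, w01 = -1/2, w10 = 0, w11 = -1/2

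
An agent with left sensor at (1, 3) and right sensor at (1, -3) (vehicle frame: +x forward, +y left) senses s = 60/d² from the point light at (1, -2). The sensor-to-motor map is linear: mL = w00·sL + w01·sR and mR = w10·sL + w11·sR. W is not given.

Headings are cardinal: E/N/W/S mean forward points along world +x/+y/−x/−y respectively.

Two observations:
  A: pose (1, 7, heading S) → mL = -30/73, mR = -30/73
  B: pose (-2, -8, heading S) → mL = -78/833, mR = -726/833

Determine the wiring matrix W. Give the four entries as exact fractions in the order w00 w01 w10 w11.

1/2 -1 -1 1/2

obs A: pose=(1,7,S) → sL=60/73, sR=60/73, mL=-30/73, mR=-30/73
obs B: pose=(-2,-8,S) → sL=60/49, sR=12/17, mL=-78/833, mR=-726/833
sensor matrix S = [[60/73, 60/73], [60/49, 12/17]]; det S = -25920/60809
solve [mL_A; mL_B] = S·[w00; w01] and [mR_A; mR_B] = S·[w10; w11]:
  w00 = 1/2, w01 = -1, w10 = -1, w11 = 1/2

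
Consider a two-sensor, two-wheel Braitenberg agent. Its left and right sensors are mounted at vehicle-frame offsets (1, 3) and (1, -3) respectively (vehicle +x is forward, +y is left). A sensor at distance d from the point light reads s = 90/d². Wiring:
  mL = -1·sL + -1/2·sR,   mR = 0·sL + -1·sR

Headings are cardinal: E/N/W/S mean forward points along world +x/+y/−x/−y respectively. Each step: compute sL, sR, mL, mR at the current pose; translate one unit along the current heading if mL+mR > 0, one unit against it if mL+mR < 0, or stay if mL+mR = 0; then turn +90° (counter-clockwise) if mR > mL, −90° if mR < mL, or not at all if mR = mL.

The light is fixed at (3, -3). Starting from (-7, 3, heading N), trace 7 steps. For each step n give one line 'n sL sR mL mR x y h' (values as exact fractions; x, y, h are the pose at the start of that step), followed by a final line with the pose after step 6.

0 45/109 45/49 -9315/10682 -45/49 -7 3 N
1 18/29 18/17 -567/493 -18/17 -7 2 E
2 45/116 9/10 -243/290 -9/10 -8 2 N
3 90/149 90/101 -15795/15049 -90/101 -8 1 E
4 9/25 45/53 -2079/2650 -45/53 -9 1 N
5 90/157 90/121 -17955/18997 -90/121 -9 0 E
6 45/136 45/58 -2835/3944 -45/58 -10 0 N
final -10 -1 E

n=0: pose=(-7,3,N); sL=45/109, sR=45/49; mL=-9315/10682, mR=-45/49; mL+mR=-19125/10682 → advance -1; mR−mL=-495/10682 → turn -1·90°
n=1: pose=(-7,2,E); sL=18/29, sR=18/17; mL=-567/493, mR=-18/17; mL+mR=-1089/493 → advance -1; mR−mL=45/493 → turn +1·90°
n=2: pose=(-8,2,N); sL=45/116, sR=9/10; mL=-243/290, mR=-9/10; mL+mR=-252/145 → advance -1; mR−mL=-9/145 → turn -1·90°
n=3: pose=(-8,1,E); sL=90/149, sR=90/101; mL=-15795/15049, mR=-90/101; mL+mR=-29205/15049 → advance -1; mR−mL=2385/15049 → turn +1·90°
n=4: pose=(-9,1,N); sL=9/25, sR=45/53; mL=-2079/2650, mR=-45/53; mL+mR=-4329/2650 → advance -1; mR−mL=-171/2650 → turn -1·90°
n=5: pose=(-9,0,E); sL=90/157, sR=90/121; mL=-17955/18997, mR=-90/121; mL+mR=-32085/18997 → advance -1; mR−mL=3825/18997 → turn +1·90°
n=6: pose=(-10,0,N); sL=45/136, sR=45/58; mL=-2835/3944, mR=-45/58; mL+mR=-5895/3944 → advance -1; mR−mL=-225/3944 → turn -1·90°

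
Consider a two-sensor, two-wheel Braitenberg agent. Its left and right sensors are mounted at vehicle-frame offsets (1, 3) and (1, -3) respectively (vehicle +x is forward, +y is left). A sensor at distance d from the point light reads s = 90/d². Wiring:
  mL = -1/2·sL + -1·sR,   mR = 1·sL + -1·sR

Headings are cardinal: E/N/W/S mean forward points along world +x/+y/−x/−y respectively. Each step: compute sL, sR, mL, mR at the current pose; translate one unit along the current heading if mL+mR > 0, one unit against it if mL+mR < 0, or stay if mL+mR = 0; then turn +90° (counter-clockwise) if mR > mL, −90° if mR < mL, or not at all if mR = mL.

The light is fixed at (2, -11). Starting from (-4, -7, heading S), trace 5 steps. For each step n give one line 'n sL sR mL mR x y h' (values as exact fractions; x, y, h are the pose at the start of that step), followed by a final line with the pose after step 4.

n=0: pose=(-4,-7,S); sL=5, sR=1; mL=-7/2, mR=4; mL+mR=1/2 → advance +1; mR−mL=15/2 → turn +1·90°
n=1: pose=(-4,-8,E); sL=90/61, sR=18/5; mL=-1323/305, mR=-648/305; mL+mR=-1971/305 → advance -1; mR−mL=135/61 → turn +1·90°
n=2: pose=(-5,-8,N); sL=45/58, sR=45/16; mL=-1485/464, mR=-945/464; mL+mR=-1215/232 → advance -1; mR−mL=135/116 → turn +1·90°
n=3: pose=(-5,-9,W); sL=18/13, sR=90/89; mL=-1971/1157, mR=432/1157; mL+mR=-1539/1157 → advance -1; mR−mL=27/13 → turn +1·90°
n=4: pose=(-4,-9,S); sL=9, sR=45/41; mL=-459/82, mR=324/41; mL+mR=189/82 → advance +1; mR−mL=27/2 → turn +1·90°

0 5 1 -7/2 4 -4 -7 S
1 90/61 18/5 -1323/305 -648/305 -4 -8 E
2 45/58 45/16 -1485/464 -945/464 -5 -8 N
3 18/13 90/89 -1971/1157 432/1157 -5 -9 W
4 9 45/41 -459/82 324/41 -4 -9 S
final -4 -10 E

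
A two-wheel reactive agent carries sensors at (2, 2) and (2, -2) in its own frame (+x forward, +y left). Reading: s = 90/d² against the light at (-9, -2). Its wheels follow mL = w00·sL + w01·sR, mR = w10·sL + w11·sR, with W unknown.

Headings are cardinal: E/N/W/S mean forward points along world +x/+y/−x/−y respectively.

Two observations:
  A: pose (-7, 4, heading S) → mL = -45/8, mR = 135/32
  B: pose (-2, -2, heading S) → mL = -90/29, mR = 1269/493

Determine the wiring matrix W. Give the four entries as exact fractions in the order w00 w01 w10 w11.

obs A: pose=(-7,4,S) → sL=45/16, sR=45/8, mL=-45/8, mR=135/32
obs B: pose=(-2,-2,S) → sL=18/17, sR=90/29, mL=-90/29, mR=1269/493
sensor matrix S = [[45/16, 45/8], [18/17, 90/29]]; det S = 10935/3944
solve [mL_A; mL_B] = S·[w00; w01] and [mR_A; mR_B] = S·[w10; w11]:
  w00 = 0, w01 = -1, w10 = -1/2, w11 = 1

0 -1 -1/2 1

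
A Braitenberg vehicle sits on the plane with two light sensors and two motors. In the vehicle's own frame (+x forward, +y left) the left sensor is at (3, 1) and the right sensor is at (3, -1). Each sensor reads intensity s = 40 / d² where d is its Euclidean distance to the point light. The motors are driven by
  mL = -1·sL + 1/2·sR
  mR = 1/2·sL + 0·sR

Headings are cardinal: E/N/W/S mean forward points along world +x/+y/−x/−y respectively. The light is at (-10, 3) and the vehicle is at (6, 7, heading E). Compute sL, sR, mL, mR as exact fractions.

20/193 4/37 -354/7141 10/193

left sensor world pos  = (9, 8); dL² = 386
right sensor world pos = (9, 6); dR² = 370
sL = 40/386 = 20/193
sR = 40/370 = 4/37
mL = -1·sL + 1/2·sR = -354/7141
mR = 1/2·sL + 0·sR = 10/193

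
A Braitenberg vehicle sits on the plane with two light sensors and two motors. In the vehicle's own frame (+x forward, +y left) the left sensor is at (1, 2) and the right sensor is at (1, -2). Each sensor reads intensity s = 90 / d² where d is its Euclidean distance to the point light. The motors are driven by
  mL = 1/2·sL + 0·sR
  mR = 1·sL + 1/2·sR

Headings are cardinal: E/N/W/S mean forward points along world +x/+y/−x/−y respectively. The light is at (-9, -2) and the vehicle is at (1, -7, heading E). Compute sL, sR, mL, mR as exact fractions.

left sensor world pos  = (2, -5); dL² = 130
right sensor world pos = (2, -9); dR² = 170
sL = 90/130 = 9/13
sR = 90/170 = 9/17
mL = 1/2·sL + 0·sR = 9/26
mR = 1·sL + 1/2·sR = 423/442

9/13 9/17 9/26 423/442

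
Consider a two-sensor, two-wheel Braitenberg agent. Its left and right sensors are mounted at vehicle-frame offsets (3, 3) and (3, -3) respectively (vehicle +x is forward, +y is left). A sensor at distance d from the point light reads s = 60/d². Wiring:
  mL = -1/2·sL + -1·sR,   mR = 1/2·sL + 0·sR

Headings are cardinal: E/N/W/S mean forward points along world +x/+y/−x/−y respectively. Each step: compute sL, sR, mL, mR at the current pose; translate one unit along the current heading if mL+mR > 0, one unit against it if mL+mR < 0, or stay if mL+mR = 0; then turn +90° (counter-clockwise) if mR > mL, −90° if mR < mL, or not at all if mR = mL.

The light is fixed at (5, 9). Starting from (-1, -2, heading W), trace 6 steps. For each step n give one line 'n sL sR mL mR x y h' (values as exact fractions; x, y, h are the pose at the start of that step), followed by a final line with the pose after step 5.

n=0: pose=(-1,-2,W); sL=60/277, sR=12/29; mL=-4194/8033, mR=30/277; mL+mR=-12/29 → advance -1; mR−mL=5064/8033 → turn +1·90°
n=1: pose=(0,-2,S); sL=3/10, sR=3/13; mL=-99/260, mR=3/20; mL+mR=-3/13 → advance -1; mR−mL=69/130 → turn +1·90°
n=2: pose=(0,-1,E); sL=60/53, sR=60/173; mL=-8370/9169, mR=30/53; mL+mR=-60/173 → advance -1; mR−mL=13560/9169 → turn +1·90°
n=3: pose=(-1,-1,N); sL=6/13, sR=30/29; mL=-477/377, mR=3/13; mL+mR=-30/29 → advance -1; mR−mL=564/377 → turn +1·90°
n=4: pose=(-1,-2,W); sL=60/277, sR=12/29; mL=-4194/8033, mR=30/277; mL+mR=-12/29 → advance -1; mR−mL=5064/8033 → turn +1·90°
n=5: pose=(0,-2,S); sL=3/10, sR=3/13; mL=-99/260, mR=3/20; mL+mR=-3/13 → advance -1; mR−mL=69/130 → turn +1·90°

0 60/277 12/29 -4194/8033 30/277 -1 -2 W
1 3/10 3/13 -99/260 3/20 0 -2 S
2 60/53 60/173 -8370/9169 30/53 0 -1 E
3 6/13 30/29 -477/377 3/13 -1 -1 N
4 60/277 12/29 -4194/8033 30/277 -1 -2 W
5 3/10 3/13 -99/260 3/20 0 -2 S
final 0 -1 E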